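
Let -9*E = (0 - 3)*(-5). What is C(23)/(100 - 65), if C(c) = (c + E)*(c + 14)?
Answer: 2368/105 ≈ 22.552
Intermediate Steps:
E = -5/3 (E = -(0 - 3)*(-5)/9 = -(-1)*(-5)/3 = -⅑*15 = -5/3 ≈ -1.6667)
C(c) = (14 + c)*(-5/3 + c) (C(c) = (c - 5/3)*(c + 14) = (-5/3 + c)*(14 + c) = (14 + c)*(-5/3 + c))
C(23)/(100 - 65) = (-70/3 + 23² + (37/3)*23)/(100 - 65) = (-70/3 + 529 + 851/3)/35 = (2368/3)*(1/35) = 2368/105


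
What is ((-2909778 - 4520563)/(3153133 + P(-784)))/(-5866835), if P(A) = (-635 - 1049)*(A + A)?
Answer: 7430341/33990359263575 ≈ 2.1860e-7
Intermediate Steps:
P(A) = -3368*A
((-2909778 - 4520563)/(3153133 + P(-784)))/(-5866835) = ((-2909778 - 4520563)/(3153133 - 3368*(-784)))/(-5866835) = -7430341/(3153133 + 2640512)*(-1/5866835) = -7430341/5793645*(-1/5866835) = 7430341/33990359263575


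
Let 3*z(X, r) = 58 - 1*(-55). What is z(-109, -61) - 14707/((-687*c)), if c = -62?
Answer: 529889/14198 ≈ 37.321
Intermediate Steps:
z(X, r) = 113/3 (z(X, r) = (58 - 1*(-55))/3 = (58 + 55)/3 = (⅓)*113 = 113/3)
z(-109, -61) - 14707/((-687*c)) = 113/3 - 14707/((-687*(-62))) = 113/3 - 14707/42594 = 529889/14198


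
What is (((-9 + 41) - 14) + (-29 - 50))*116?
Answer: -7076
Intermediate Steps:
(((-9 + 41) - 14) + (-29 - 50))*116 = ((32 - 14) - 79)*116 = (18 - 79)*116 = -61*116 = -7076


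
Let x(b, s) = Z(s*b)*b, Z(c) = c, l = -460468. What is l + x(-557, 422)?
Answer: 130464610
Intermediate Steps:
x(b, s) = s*b**2 (x(b, s) = (s*b)*b = (b*s)*b = s*b**2)
l + x(-557, 422) = -460468 + 422*(-557)**2 = -460468 + 422*310249 = -460468 + 130925078 = 130464610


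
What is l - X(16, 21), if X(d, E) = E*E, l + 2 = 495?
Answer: 52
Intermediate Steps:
l = 493 (l = -2 + 495 = 493)
X(d, E) = E**2
l - X(16, 21) = 493 - 1*21**2 = 493 - 1*441 = 493 - 441 = 52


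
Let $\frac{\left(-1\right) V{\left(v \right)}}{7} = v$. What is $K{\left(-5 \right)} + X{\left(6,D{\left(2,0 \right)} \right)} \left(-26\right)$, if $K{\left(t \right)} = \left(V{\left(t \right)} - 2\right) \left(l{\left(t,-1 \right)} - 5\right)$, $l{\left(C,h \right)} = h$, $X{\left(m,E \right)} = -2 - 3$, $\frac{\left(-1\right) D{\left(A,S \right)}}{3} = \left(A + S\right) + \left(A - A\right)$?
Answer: $-68$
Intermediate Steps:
$D{\left(A,S \right)} = - 3 A - 3 S$ ($D{\left(A,S \right)} = - 3 \left(\left(A + S\right) + \left(A - A\right)\right) = - 3 \left(\left(A + S\right) + 0\right) = - 3 \left(A + S\right) = - 3 A - 3 S$)
$X{\left(m,E \right)} = -5$
$V{\left(v \right)} = - 7 v$
$K{\left(t \right)} = 12 + 42 t$ ($K{\left(t \right)} = \left(- 7 t - 2\right) \left(-1 - 5\right) = \left(-2 - 7 t\right) \left(-6\right) = 12 + 42 t$)
$K{\left(-5 \right)} + X{\left(6,D{\left(2,0 \right)} \right)} \left(-26\right) = \left(12 + 42 \left(-5\right)\right) - -130 = \left(12 - 210\right) + 130 = -198 + 130 = -68$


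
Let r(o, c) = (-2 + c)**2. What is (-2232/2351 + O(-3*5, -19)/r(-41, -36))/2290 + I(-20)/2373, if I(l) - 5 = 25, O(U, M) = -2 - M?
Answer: 75224142169/6149386473160 ≈ 0.012233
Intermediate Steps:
I(l) = 30 (I(l) = 5 + 25 = 30)
(-2232/2351 + O(-3*5, -19)/r(-41, -36))/2290 + I(-20)/2373 = (-2232/2351 + (-2 - 1*(-19))/((-2 - 36)**2))/2290 + 30/2373 = (-2232*1/2351 + (-2 + 19)/((-38)**2))*(1/2290) + 30*(1/2373) = (-2232/2351 + 17/1444)*(1/2290) + 10/791 = -3183041/3394844*1/2290 + 10/791 = -3183041/7774192760 + 10/791 = 75224142169/6149386473160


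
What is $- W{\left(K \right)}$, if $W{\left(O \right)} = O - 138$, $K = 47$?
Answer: $91$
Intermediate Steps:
$W{\left(O \right)} = -138 + O$
$- W{\left(K \right)} = - (-138 + 47) = \left(-1\right) \left(-91\right) = 91$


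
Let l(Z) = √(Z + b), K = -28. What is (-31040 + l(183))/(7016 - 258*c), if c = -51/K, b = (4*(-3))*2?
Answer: -86912/18329 + 14*√159/91645 ≈ -4.7399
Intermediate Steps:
b = -24 (b = -12*2 = -24)
c = 51/28 (c = -51/(-28) = -51*(-1/28) = 51/28 ≈ 1.8214)
l(Z) = √(-24 + Z) (l(Z) = √(Z - 24) = √(-24 + Z))
(-31040 + l(183))/(7016 - 258*c) = (-31040 + √(-24 + 183))/(7016 - 258*51/28) = (-31040 + √159)/(7016 - 6579/14) = (-31040 + √159)/(91645/14) = (-31040 + √159)*(14/91645) = -86912/18329 + 14*√159/91645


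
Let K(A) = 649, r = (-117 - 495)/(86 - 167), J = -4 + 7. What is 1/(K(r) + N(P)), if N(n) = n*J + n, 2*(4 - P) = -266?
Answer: 1/1197 ≈ 0.00083542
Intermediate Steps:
P = 137 (P = 4 - 1/2*(-266) = 4 + 133 = 137)
J = 3
r = 68/9 (r = -612/(-81) = -612*(-1/81) = 68/9 ≈ 7.5556)
N(n) = 4*n (N(n) = n*3 + n = 3*n + n = 4*n)
1/(K(r) + N(P)) = 1/(649 + 4*137) = 1/(649 + 548) = 1/1197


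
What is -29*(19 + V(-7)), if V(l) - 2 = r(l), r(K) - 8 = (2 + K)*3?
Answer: -406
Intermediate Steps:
r(K) = 14 + 3*K (r(K) = 8 + (2 + K)*3 = 8 + (6 + 3*K) = 14 + 3*K)
V(l) = 16 + 3*l (V(l) = 2 + (14 + 3*l) = 16 + 3*l)
-29*(19 + V(-7)) = -29*(19 + (16 + 3*(-7))) = -29*(19 + (16 - 21)) = -29*(19 - 5) = -29*14 = -406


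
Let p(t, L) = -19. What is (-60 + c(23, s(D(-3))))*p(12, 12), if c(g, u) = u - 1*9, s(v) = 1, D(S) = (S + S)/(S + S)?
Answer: 1292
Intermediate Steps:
D(S) = 1 (D(S) = (2*S)/((2*S)) = (2*S)*(1/(2*S)) = 1)
c(g, u) = -9 + u (c(g, u) = u - 9 = -9 + u)
(-60 + c(23, s(D(-3))))*p(12, 12) = (-60 + (-9 + 1))*(-19) = (-60 - 8)*(-19) = -68*(-19) = 1292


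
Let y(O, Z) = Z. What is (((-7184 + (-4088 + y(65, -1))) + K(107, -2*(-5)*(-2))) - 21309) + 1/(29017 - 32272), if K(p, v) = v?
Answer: -106119511/3255 ≈ -32602.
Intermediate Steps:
(((-7184 + (-4088 + y(65, -1))) + K(107, -2*(-5)*(-2))) - 21309) + 1/(29017 - 32272) = (((-7184 + (-4088 - 1)) - 2*(-5)*(-2)) - 21309) + 1/(29017 - 32272) = (((-7184 - 4089) + 10*(-2)) - 21309) + 1/(-3255) = ((-11273 - 20) - 21309) - 1/3255 = (-11293 - 21309) - 1/3255 = -32602 - 1/3255 = -106119511/3255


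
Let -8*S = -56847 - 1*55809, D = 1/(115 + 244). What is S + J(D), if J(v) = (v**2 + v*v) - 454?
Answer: 1756390270/128881 ≈ 13628.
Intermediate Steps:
D = 1/359 ≈ 0.0027855
J(v) = -454 + 2*v**2 (J(v) = (v**2 + v**2) - 454 = 2*v**2 - 454 = -454 + 2*v**2)
S = 14082 (S = -(-56847 - 1*55809)/8 = -(-56847 - 55809)/8 = -1/8*(-112656) = 14082)
S + J(D) = 14082 + (-454 + 2*(1/359)**2) = 14082 + (-454 + 2*(1/128881)) = 14082 + (-454 + 2/128881) = 14082 - 58511972/128881 = 1756390270/128881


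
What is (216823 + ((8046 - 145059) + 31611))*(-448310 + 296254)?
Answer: -16942231576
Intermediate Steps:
(216823 + ((8046 - 145059) + 31611))*(-448310 + 296254) = (216823 + (-137013 + 31611))*(-152056) = (216823 - 105402)*(-152056) = 111421*(-152056) = -16942231576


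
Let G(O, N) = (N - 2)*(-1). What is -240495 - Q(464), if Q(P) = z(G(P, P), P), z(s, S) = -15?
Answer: -240480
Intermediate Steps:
G(O, N) = 2 - N (G(O, N) = (-2 + N)*(-1) = 2 - N)
Q(P) = -15
-240495 - Q(464) = -240495 - 1*(-15) = -240495 + 15 = -240480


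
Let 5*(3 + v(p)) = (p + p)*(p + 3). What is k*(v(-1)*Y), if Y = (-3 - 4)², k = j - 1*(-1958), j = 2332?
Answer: -798798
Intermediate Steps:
v(p) = -3 + 2*p*(3 + p)/5 (v(p) = -3 + ((p + p)*(p + 3))/5 = -3 + ((2*p)*(3 + p))/5 = -3 + (2*p*(3 + p))/5 = -3 + 2*p*(3 + p)/5)
k = 4290 (k = 2332 - 1*(-1958) = 2332 + 1958 = 4290)
Y = 49 (Y = (-7)² = 49)
k*(v(-1)*Y) = 4290*((-3 + (⅖)*(-1)² + (6/5)*(-1))*49) = 4290*((-3 + (⅖)*1 - 6/5)*49) = 4290*((-3 + ⅖ - 6/5)*49) = 4290*(-19/5*49) = 4290*(-931/5) = -798798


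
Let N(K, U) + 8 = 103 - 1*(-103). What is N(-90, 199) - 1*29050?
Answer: -28852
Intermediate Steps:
N(K, U) = 198 (N(K, U) = -8 + (103 - 1*(-103)) = -8 + (103 + 103) = -8 + 206 = 198)
N(-90, 199) - 1*29050 = 198 - 1*29050 = 198 - 29050 = -28852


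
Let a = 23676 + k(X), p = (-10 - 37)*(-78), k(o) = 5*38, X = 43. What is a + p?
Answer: 27532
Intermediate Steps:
k(o) = 190
p = 3666 (p = -47*(-78) = 3666)
a = 23866 (a = 23676 + 190 = 23866)
a + p = 23866 + 3666 = 27532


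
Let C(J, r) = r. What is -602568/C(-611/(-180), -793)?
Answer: 602568/793 ≈ 759.86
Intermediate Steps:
-602568/C(-611/(-180), -793) = -602568/(-793) = -602568*(-1/793) = 602568/793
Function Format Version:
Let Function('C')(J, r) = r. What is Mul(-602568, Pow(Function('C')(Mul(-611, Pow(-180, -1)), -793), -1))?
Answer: Rational(602568, 793) ≈ 759.86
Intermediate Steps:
Mul(-602568, Pow(Function('C')(Mul(-611, Pow(-180, -1)), -793), -1)) = Mul(-602568, Pow(-793, -1)) = Mul(-602568, Rational(-1, 793)) = Rational(602568, 793)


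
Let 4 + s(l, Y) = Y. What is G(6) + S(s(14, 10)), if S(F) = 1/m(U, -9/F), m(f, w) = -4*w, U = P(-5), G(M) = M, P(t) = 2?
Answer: 37/6 ≈ 6.1667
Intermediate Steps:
U = 2
s(l, Y) = -4 + Y
S(F) = F/36 (S(F) = 1/(-(-36)/F) = 1/(36/F) = F/36)
G(6) + S(s(14, 10)) = 6 + (-4 + 10)/36 = 6 + (1/36)*6 = 6 + ⅙ = 37/6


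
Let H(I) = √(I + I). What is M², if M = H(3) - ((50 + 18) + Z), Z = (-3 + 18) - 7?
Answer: (76 - √6)² ≈ 5409.7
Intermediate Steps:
Z = 8 (Z = 15 - 7 = 8)
H(I) = √2*√I (H(I) = √(2*I) = √2*√I)
M = -76 + √6 (M = √2*√3 - ((50 + 18) + 8) = √6 - (68 + 8) = √6 - 1*76 = √6 - 76 = -76 + √6 ≈ -73.551)
M² = (-76 + √6)²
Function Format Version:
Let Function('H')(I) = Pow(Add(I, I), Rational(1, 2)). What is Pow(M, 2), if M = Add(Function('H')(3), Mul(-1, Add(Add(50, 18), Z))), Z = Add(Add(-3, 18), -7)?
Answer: Pow(Add(76, Mul(-1, Pow(6, Rational(1, 2)))), 2) ≈ 5409.7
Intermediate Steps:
Z = 8 (Z = Add(15, -7) = 8)
Function('H')(I) = Mul(Pow(2, Rational(1, 2)), Pow(I, Rational(1, 2))) (Function('H')(I) = Pow(Mul(2, I), Rational(1, 2)) = Mul(Pow(2, Rational(1, 2)), Pow(I, Rational(1, 2))))
M = Add(-76, Pow(6, Rational(1, 2))) (M = Add(Mul(Pow(2, Rational(1, 2)), Pow(3, Rational(1, 2))), Mul(-1, Add(Add(50, 18), 8))) = Add(Pow(6, Rational(1, 2)), Mul(-1, Add(68, 8))) = Add(Pow(6, Rational(1, 2)), Mul(-1, 76)) = Add(Pow(6, Rational(1, 2)), -76) = Add(-76, Pow(6, Rational(1, 2))) ≈ -73.551)
Pow(M, 2) = Pow(Add(-76, Pow(6, Rational(1, 2))), 2)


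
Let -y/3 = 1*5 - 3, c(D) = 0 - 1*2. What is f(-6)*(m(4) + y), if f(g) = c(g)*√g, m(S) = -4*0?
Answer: 12*I*√6 ≈ 29.394*I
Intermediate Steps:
c(D) = -2 (c(D) = 0 - 2 = -2)
m(S) = 0
f(g) = -2*√g
y = -6 (y = -3*(1*5 - 3) = -3*(5 - 3) = -3*2 = -6)
f(-6)*(m(4) + y) = (-2*I*√6)*(0 - 6) = -2*I*√6*(-6) = 12*I*√6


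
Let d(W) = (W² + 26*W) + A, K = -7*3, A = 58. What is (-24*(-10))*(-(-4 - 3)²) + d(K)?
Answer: -11807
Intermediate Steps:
K = -21
d(W) = 58 + W² + 26*W (d(W) = (W² + 26*W) + 58 = 58 + W² + 26*W)
(-24*(-10))*(-(-4 - 3)²) + d(K) = (-24*(-10))*(-(-4 - 3)²) + (58 + (-21)² + 26*(-21)) = 240*(-1*(-7)²) + (58 + 441 - 546) = 240*(-1*49) - 47 = 240*(-49) - 47 = -11760 - 47 = -11807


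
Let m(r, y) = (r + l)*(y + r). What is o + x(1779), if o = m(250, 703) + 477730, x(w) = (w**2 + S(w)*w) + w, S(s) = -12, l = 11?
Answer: 3871735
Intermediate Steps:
x(w) = w**2 - 11*w (x(w) = (w**2 - 12*w) + w = w**2 - 11*w)
m(r, y) = (11 + r)*(r + y) (m(r, y) = (r + 11)*(y + r) = (11 + r)*(r + y))
o = 726463 (o = (250**2 + 11*250 + 11*703 + 250*703) + 477730 = (62500 + 2750 + 7733 + 175750) + 477730 = 248733 + 477730 = 726463)
o + x(1779) = 726463 + 1779*(-11 + 1779) = 726463 + 1779*1768 = 726463 + 3145272 = 3871735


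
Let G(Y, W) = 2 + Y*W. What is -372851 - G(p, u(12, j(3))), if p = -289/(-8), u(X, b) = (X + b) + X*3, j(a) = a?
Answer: -2997563/8 ≈ -3.7470e+5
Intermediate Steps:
u(X, b) = b + 4*X (u(X, b) = (X + b) + 3*X = b + 4*X)
p = 289/8 (p = -289*(-⅛) = 289/8 ≈ 36.125)
G(Y, W) = 2 + W*Y
-372851 - G(p, u(12, j(3))) = -372851 - (2 + (3 + 4*12)*(289/8)) = -372851 - (2 + (3 + 48)*(289/8)) = -372851 - (2 + 51*(289/8)) = -372851 - (2 + 14739/8) = -372851 - 1*14755/8 = -372851 - 14755/8 = -2997563/8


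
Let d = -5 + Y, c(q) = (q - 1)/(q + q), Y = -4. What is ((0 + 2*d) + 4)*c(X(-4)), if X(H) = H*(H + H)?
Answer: -217/32 ≈ -6.7813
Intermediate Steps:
X(H) = 2*H² (X(H) = H*(2*H) = 2*H²)
c(q) = (-1 + q)/(2*q) (c(q) = (-1 + q)/((2*q)) = (-1 + q)*(1/(2*q)) = (-1 + q)/(2*q))
d = -9 (d = -5 - 4 = -9)
((0 + 2*d) + 4)*c(X(-4)) = ((0 + 2*(-9)) + 4)*((-1 + 2*(-4)²)/(2*((2*(-4)²)))) = ((0 - 18) + 4)*((-1 + 2*16)/(2*((2*16)))) = (-18 + 4)*((½)*(-1 + 32)/32) = -7*31/32 = -14*31/64 = -217/32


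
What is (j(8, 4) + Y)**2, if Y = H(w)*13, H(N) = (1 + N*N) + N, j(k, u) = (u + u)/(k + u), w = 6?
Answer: 2819041/9 ≈ 3.1323e+5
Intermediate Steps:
j(k, u) = 2*u/(k + u) (j(k, u) = (2*u)/(k + u) = 2*u/(k + u))
H(N) = 1 + N + N**2 (H(N) = (1 + N**2) + N = 1 + N + N**2)
Y = 559 (Y = (1 + 6 + 6**2)*13 = (1 + 6 + 36)*13 = 43*13 = 559)
(j(8, 4) + Y)**2 = (2*4/(8 + 4) + 559)**2 = (2*4/12 + 559)**2 = (2*4*(1/12) + 559)**2 = (2/3 + 559)**2 = (1679/3)**2 = 2819041/9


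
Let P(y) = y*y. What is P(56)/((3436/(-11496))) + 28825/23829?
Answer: -214742775581/20469111 ≈ -10491.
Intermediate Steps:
P(y) = y²
P(56)/((3436/(-11496))) + 28825/23829 = 56²/((3436/(-11496))) + 28825/23829 = 3136/((3436*(-1/11496))) + 28825*(1/23829) = 3136/(-859/2874) + 28825/23829 = 3136*(-2874/859) + 28825/23829 = -9012864/859 + 28825/23829 = -214742775581/20469111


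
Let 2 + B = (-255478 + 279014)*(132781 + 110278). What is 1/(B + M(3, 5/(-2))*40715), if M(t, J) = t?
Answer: 1/5720758767 ≈ 1.7480e-10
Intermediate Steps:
B = 5720636622 (B = -2 + (-255478 + 279014)*(132781 + 110278) = -2 + 23536*243059 = -2 + 5720636624 = 5720636622)
1/(B + M(3, 5/(-2))*40715) = 1/(5720636622 + 3*40715) = 1/(5720636622 + 122145) = 1/5720758767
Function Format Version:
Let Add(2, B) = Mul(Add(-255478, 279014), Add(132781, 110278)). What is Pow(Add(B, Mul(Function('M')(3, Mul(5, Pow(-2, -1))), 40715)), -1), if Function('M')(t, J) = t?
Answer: Rational(1, 5720758767) ≈ 1.7480e-10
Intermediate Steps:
B = 5720636622 (B = Add(-2, Mul(Add(-255478, 279014), Add(132781, 110278))) = Add(-2, Mul(23536, 243059)) = Add(-2, 5720636624) = 5720636622)
Pow(Add(B, Mul(Function('M')(3, Mul(5, Pow(-2, -1))), 40715)), -1) = Pow(Add(5720636622, Mul(3, 40715)), -1) = Pow(Add(5720636622, 122145), -1) = Pow(5720758767, -1) = Rational(1, 5720758767)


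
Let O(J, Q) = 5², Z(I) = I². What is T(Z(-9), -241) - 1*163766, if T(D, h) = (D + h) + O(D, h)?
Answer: -163901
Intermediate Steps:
O(J, Q) = 25
T(D, h) = 25 + D + h (T(D, h) = (D + h) + 25 = 25 + D + h)
T(Z(-9), -241) - 1*163766 = (25 + (-9)² - 241) - 1*163766 = (25 + 81 - 241) - 163766 = -135 - 163766 = -163901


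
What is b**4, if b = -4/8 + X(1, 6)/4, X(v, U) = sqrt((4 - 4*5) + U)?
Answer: (2 - I*sqrt(10))**4/256 ≈ -0.48438 + 0.59293*I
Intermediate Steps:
X(v, U) = sqrt(-16 + U) (X(v, U) = sqrt((4 - 20) + U) = sqrt(-16 + U))
b = -1/2 + I*sqrt(10)/4 (b = -4/8 + sqrt(-16 + 6)/4 = -4*1/8 + sqrt(-10)*(1/4) = -1/2 + (I*sqrt(10))*(1/4) = -1/2 + I*sqrt(10)/4 ≈ -0.5 + 0.79057*I)
b**4 = (-1/2 + I*sqrt(10)/4)**4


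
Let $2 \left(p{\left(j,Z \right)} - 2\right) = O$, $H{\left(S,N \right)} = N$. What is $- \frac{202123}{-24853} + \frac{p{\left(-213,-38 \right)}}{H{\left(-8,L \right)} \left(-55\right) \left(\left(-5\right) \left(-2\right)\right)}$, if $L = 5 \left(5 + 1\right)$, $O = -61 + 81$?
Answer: $\frac{277894272}{34172875} \approx 8.132$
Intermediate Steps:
$O = 20$
$L = 30$ ($L = 5 \cdot 6 = 30$)
$p{\left(j,Z \right)} = 12$ ($p{\left(j,Z \right)} = 2 + \frac{1}{2} \cdot 20 = 2 + 10 = 12$)
$- \frac{202123}{-24853} + \frac{p{\left(-213,-38 \right)}}{H{\left(-8,L \right)} \left(-55\right) \left(\left(-5\right) \left(-2\right)\right)} = - \frac{202123}{-24853} + \frac{12}{30 \left(-55\right) \left(\left(-5\right) \left(-2\right)\right)} = \left(-202123\right) \left(- \frac{1}{24853}\right) + \frac{12}{\left(-1650\right) 10} = \frac{202123}{24853} + \frac{12}{-16500} = \frac{202123}{24853} + 12 \left(- \frac{1}{16500}\right) = \frac{202123}{24853} - \frac{1}{1375} = \frac{277894272}{34172875}$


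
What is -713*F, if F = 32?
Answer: -22816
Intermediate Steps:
-713*F = -713*32 = -22816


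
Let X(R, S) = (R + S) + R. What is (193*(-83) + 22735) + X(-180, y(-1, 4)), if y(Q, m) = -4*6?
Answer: 6332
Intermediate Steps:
y(Q, m) = -24
X(R, S) = S + 2*R
(193*(-83) + 22735) + X(-180, y(-1, 4)) = (193*(-83) + 22735) + (-24 + 2*(-180)) = (-16019 + 22735) + (-24 - 360) = 6716 - 384 = 6332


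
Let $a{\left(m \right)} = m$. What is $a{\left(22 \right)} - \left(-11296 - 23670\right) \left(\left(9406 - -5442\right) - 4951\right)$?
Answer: $346058524$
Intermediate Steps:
$a{\left(22 \right)} - \left(-11296 - 23670\right) \left(\left(9406 - -5442\right) - 4951\right) = 22 - \left(-11296 - 23670\right) \left(\left(9406 - -5442\right) - 4951\right) = 22 - - 34966 \left(\left(9406 + 5442\right) - 4951\right) = 22 - - 34966 \left(14848 - 4951\right) = 22 - \left(-34966\right) 9897 = 22 - -346058502 = 22 + 346058502 = 346058524$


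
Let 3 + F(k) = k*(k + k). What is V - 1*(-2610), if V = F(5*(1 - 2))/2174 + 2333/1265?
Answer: 7182918497/2750110 ≈ 2611.9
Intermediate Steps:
F(k) = -3 + 2*k² (F(k) = -3 + k*(k + k) = -3 + k*(2*k) = -3 + 2*k²)
V = 5131397/2750110 (V = (-3 + 2*(5*(1 - 2))²)/2174 + 2333/1265 = (-3 + 2*(5*(-1))²)*(1/2174) + 2333*(1/1265) = (-3 + 2*(-5)²)*(1/2174) + 2333/1265 = (-3 + 2*25)*(1/2174) + 2333/1265 = (-3 + 50)*(1/2174) + 2333/1265 = 47*(1/2174) + 2333/1265 = 47/2174 + 2333/1265 = 5131397/2750110 ≈ 1.8659)
V - 1*(-2610) = 5131397/2750110 - 1*(-2610) = 5131397/2750110 + 2610 = 7182918497/2750110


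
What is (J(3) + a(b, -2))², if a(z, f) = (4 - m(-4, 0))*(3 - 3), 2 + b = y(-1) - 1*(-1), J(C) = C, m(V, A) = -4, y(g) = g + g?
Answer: 9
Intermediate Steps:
y(g) = 2*g
b = -3 (b = -2 + (2*(-1) - 1*(-1)) = -2 + (-2 + 1) = -2 - 1 = -3)
a(z, f) = 0 (a(z, f) = (4 - 1*(-4))*(3 - 3) = (4 + 4)*0 = 8*0 = 0)
(J(3) + a(b, -2))² = (3 + 0)² = 3² = 9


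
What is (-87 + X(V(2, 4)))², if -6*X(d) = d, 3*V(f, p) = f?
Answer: 614656/81 ≈ 7588.3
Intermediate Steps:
V(f, p) = f/3
X(d) = -d/6
(-87 + X(V(2, 4)))² = (-87 - 2/18)² = (-87 - ⅙*⅔)² = (-87 - ⅑)² = (-784/9)² = 614656/81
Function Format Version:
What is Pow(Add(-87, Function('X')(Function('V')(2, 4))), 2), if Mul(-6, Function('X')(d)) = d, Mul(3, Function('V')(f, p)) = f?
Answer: Rational(614656, 81) ≈ 7588.3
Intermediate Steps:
Function('V')(f, p) = Mul(Rational(1, 3), f)
Function('X')(d) = Mul(Rational(-1, 6), d)
Pow(Add(-87, Function('X')(Function('V')(2, 4))), 2) = Pow(Add(-87, Mul(Rational(-1, 6), Mul(Rational(1, 3), 2))), 2) = Pow(Add(-87, Mul(Rational(-1, 6), Rational(2, 3))), 2) = Pow(Add(-87, Rational(-1, 9)), 2) = Pow(Rational(-784, 9), 2) = Rational(614656, 81)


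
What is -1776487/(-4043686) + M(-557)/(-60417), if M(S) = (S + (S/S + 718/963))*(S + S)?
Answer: -2305331261419763/235268004110706 ≈ -9.7988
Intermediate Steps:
M(S) = 2*S*(1681/963 + S) (M(S) = (S + (1 + 718*(1/963)))*(2*S) = (S + (1 + 718/963))*(2*S) = (S + 1681/963)*(2*S) = (1681/963 + S)*(2*S) = 2*S*(1681/963 + S))
-1776487/(-4043686) + M(-557)/(-60417) = -1776487/(-4043686) + ((2/963)*(-557)*(1681 + 963*(-557)))/(-60417) = -1776487*(-1/4043686) + ((2/963)*(-557)*(1681 - 536391))*(-1/60417) = 1776487/4043686 + ((2/963)*(-557)*(-534710))*(-1/60417) = 1776487/4043686 + (595666940/963)*(-1/60417) = 1776487/4043686 - 595666940/58181571 = -2305331261419763/235268004110706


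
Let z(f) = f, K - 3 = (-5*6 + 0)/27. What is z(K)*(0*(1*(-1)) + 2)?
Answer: 34/9 ≈ 3.7778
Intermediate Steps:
K = 17/9 (K = 3 + (-5*6 + 0)/27 = 3 + (-30 + 0)*(1/27) = 3 - 30*1/27 = 3 - 10/9 = 17/9 ≈ 1.8889)
z(K)*(0*(1*(-1)) + 2) = 17*(0*(1*(-1)) + 2)/9 = 17*(0*(-1) + 2)/9 = 17*(0 + 2)/9 = (17/9)*2 = 34/9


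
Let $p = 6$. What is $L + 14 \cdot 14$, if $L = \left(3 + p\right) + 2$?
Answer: $207$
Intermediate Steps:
$L = 11$ ($L = \left(3 + 6\right) + 2 = 9 + 2 = 11$)
$L + 14 \cdot 14 = 11 + 14 \cdot 14 = 11 + 196 = 207$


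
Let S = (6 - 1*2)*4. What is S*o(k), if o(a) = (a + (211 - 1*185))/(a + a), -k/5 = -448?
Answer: 1133/140 ≈ 8.0928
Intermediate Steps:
k = 2240 (k = -5*(-448) = 2240)
o(a) = (26 + a)/(2*a) (o(a) = (a + (211 - 185))/((2*a)) = (a + 26)*(1/(2*a)) = (26 + a)*(1/(2*a)) = (26 + a)/(2*a))
S = 16 (S = (6 - 2)*4 = 4*4 = 16)
S*o(k) = 16*((½)*(26 + 2240)/2240) = 16*((½)*(1/2240)*2266) = 16*(1133/2240) = 1133/140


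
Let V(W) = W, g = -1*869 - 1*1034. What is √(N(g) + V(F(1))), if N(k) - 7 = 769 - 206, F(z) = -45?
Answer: 5*√21 ≈ 22.913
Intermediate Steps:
g = -1903 (g = -869 - 1034 = -1903)
N(k) = 570 (N(k) = 7 + (769 - 206) = 7 + 563 = 570)
√(N(g) + V(F(1))) = √(570 - 45) = √525 = 5*√21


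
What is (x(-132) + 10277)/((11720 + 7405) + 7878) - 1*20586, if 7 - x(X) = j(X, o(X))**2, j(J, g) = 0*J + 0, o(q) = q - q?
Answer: -185291158/9001 ≈ -20586.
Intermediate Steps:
o(q) = 0
j(J, g) = 0 (j(J, g) = 0 + 0 = 0)
x(X) = 7 (x(X) = 7 - 1*0**2 = 7 - 1*0 = 7 + 0 = 7)
(x(-132) + 10277)/((11720 + 7405) + 7878) - 1*20586 = (7 + 10277)/((11720 + 7405) + 7878) - 1*20586 = 10284/(19125 + 7878) - 20586 = 10284/27003 - 20586 = 10284*(1/27003) - 20586 = 3428/9001 - 20586 = -185291158/9001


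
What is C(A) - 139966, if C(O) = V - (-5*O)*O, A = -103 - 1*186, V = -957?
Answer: 276682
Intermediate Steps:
A = -289 (A = -103 - 186 = -289)
C(O) = -957 + 5*O² (C(O) = -957 - (-5*O)*O = -957 - (-5)*O² = -957 + 5*O²)
C(A) - 139966 = (-957 + 5*(-289)²) - 139966 = (-957 + 5*83521) - 139966 = (-957 + 417605) - 139966 = 416648 - 139966 = 276682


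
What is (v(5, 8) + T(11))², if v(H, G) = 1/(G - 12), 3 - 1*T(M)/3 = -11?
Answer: 27889/16 ≈ 1743.1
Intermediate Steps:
T(M) = 42 (T(M) = 9 - 3*(-11) = 9 + 33 = 42)
v(H, G) = 1/(-12 + G)
(v(5, 8) + T(11))² = (1/(-12 + 8) + 42)² = (1/(-4) + 42)² = (-¼ + 42)² = (167/4)² = 27889/16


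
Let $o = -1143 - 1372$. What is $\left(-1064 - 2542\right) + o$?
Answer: $-6121$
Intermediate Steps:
$o = -2515$
$\left(-1064 - 2542\right) + o = \left(-1064 - 2542\right) - 2515 = -3606 - 2515 = -6121$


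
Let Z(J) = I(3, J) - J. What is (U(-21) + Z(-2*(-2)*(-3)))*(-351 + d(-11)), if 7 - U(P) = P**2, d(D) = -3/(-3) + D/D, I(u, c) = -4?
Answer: 148674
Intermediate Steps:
d(D) = 2 (d(D) = -3*(-1/3) + 1 = 1 + 1 = 2)
Z(J) = -4 - J
U(P) = 7 - P**2
(U(-21) + Z(-2*(-2)*(-3)))*(-351 + d(-11)) = ((7 - 1*(-21)**2) + (-4 - (-2*(-2))*(-3)))*(-351 + 2) = ((7 - 1*441) + (-4 - 4*(-3)))*(-349) = ((7 - 441) + (-4 - 1*(-12)))*(-349) = (-434 + (-4 + 12))*(-349) = (-434 + 8)*(-349) = -426*(-349) = 148674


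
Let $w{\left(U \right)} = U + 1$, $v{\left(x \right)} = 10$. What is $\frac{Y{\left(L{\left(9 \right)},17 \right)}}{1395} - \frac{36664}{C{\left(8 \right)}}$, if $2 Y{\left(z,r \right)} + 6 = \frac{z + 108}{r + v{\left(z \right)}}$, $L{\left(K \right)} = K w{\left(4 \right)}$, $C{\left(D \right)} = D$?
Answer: $- \frac{38359711}{8370} \approx -4583.0$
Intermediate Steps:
$w{\left(U \right)} = 1 + U$
$L{\left(K \right)} = 5 K$ ($L{\left(K \right)} = K \left(1 + 4\right) = K 5 = 5 K$)
$Y{\left(z,r \right)} = -3 + \frac{108 + z}{2 \left(10 + r\right)}$ ($Y{\left(z,r \right)} = -3 + \frac{\left(z + 108\right) \frac{1}{r + 10}}{2} = -3 + \frac{\left(108 + z\right) \frac{1}{10 + r}}{2} = -3 + \frac{\frac{1}{10 + r} \left(108 + z\right)}{2} = -3 + \frac{108 + z}{2 \left(10 + r\right)}$)
$\frac{Y{\left(L{\left(9 \right)},17 \right)}}{1395} - \frac{36664}{C{\left(8 \right)}} = \frac{\frac{1}{2} \frac{1}{10 + 17} \left(48 + 5 \cdot 9 - 102\right)}{1395} - \frac{36664}{8} = \frac{48 + 45 - 102}{2 \cdot 27} \cdot \frac{1}{1395} - 4583 = \frac{1}{2} \cdot \frac{1}{27} \left(-9\right) \frac{1}{1395} - 4583 = \left(- \frac{1}{6}\right) \frac{1}{1395} - 4583 = - \frac{1}{8370} - 4583 = - \frac{38359711}{8370}$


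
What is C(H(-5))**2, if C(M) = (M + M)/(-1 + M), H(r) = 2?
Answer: 16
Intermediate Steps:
C(M) = 2*M/(-1 + M) (C(M) = (2*M)/(-1 + M) = 2*M/(-1 + M))
C(H(-5))**2 = (2*2/(-1 + 2))**2 = (2*2/1)**2 = (2*2*1)**2 = 4**2 = 16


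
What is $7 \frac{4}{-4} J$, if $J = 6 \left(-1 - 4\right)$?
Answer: $210$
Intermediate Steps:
$J = -30$ ($J = 6 \left(-5\right) = -30$)
$7 \frac{4}{-4} J = 7 \frac{4}{-4} \left(-30\right) = 7 \cdot 4 \left(- \frac{1}{4}\right) \left(-30\right) = 7 \left(-1\right) \left(-30\right) = \left(-7\right) \left(-30\right) = 210$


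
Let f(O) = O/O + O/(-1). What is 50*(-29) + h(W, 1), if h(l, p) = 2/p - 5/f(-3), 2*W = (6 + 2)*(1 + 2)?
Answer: -5797/4 ≈ -1449.3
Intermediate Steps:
W = 12 (W = ((6 + 2)*(1 + 2))/2 = (8*3)/2 = (½)*24 = 12)
f(O) = 1 - O (f(O) = 1 + O*(-1) = 1 - O)
h(l, p) = -5/4 + 2/p (h(l, p) = 2/p - 5/(1 - 1*(-3)) = 2/p - 5/(1 + 3) = 2/p - 5/4 = -5/4 + 2/p)
50*(-29) + h(W, 1) = 50*(-29) + (-5/4 + 2/1) = -1450 + (-5/4 + 2*1) = -1450 + (-5/4 + 2) = -1450 + ¾ = -5797/4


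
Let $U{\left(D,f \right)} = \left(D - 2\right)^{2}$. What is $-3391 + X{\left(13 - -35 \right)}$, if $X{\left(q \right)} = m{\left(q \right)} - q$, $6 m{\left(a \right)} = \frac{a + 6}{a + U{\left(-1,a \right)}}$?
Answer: $- \frac{65338}{19} \approx -3438.8$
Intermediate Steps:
$U{\left(D,f \right)} = \left(-2 + D\right)^{2}$
$m{\left(a \right)} = \frac{6 + a}{6 \left(9 + a\right)}$ ($m{\left(a \right)} = \frac{\left(a + 6\right) \frac{1}{a + \left(-2 - 1\right)^{2}}}{6} = \frac{\left(6 + a\right) \frac{1}{a + \left(-3\right)^{2}}}{6} = \frac{\left(6 + a\right) \frac{1}{a + 9}}{6} = \frac{\left(6 + a\right) \frac{1}{9 + a}}{6} = \frac{\frac{1}{9 + a} \left(6 + a\right)}{6} = \frac{6 + a}{6 \left(9 + a\right)}$)
$X{\left(q \right)} = - q + \frac{6 + q}{6 \left(9 + q\right)}$ ($X{\left(q \right)} = \frac{6 + q}{6 \left(9 + q\right)} - q = - q + \frac{6 + q}{6 \left(9 + q\right)}$)
$-3391 + X{\left(13 - -35 \right)} = -3391 + \frac{1 + \frac{13 - -35}{6} - \left(13 - -35\right) \left(9 + \left(13 - -35\right)\right)}{9 + \left(13 - -35\right)} = -3391 + \frac{1 + \frac{13 + 35}{6} - \left(13 + 35\right) \left(9 + \left(13 + 35\right)\right)}{9 + \left(13 + 35\right)} = -3391 + \frac{1 + \frac{1}{6} \cdot 48 - 48 \left(9 + 48\right)}{9 + 48} = -3391 + \frac{1 + 8 - 48 \cdot 57}{57} = -3391 + \frac{1 + 8 - 2736}{57} = -3391 + \frac{1}{57} \left(-2727\right) = -3391 - \frac{909}{19} = - \frac{65338}{19}$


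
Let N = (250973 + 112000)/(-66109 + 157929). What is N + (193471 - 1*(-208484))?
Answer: 36907871073/91820 ≈ 4.0196e+5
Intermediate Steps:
N = 362973/91820 ≈ 3.9531
N + (193471 - 1*(-208484)) = 362973/91820 + (193471 - 1*(-208484)) = 362973/91820 + (193471 + 208484) = 362973/91820 + 401955 = 36907871073/91820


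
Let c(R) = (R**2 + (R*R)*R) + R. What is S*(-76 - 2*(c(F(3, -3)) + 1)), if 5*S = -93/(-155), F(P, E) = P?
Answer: -468/25 ≈ -18.720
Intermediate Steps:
c(R) = R + R**2 + R**3 (c(R) = (R**2 + R**2*R) + R = (R**2 + R**3) + R = R + R**2 + R**3)
S = 3/25 (S = (-93/(-155))/5 = (-93*(-1/155))/5 = (1/5)*(3/5) = 3/25 ≈ 0.12000)
S*(-76 - 2*(c(F(3, -3)) + 1)) = 3*(-76 - 2*(3*(1 + 3 + 3**2) + 1))/25 = 3*(-76 - 2*(3*(1 + 3 + 9) + 1))/25 = 3*(-76 - 2*(3*13 + 1))/25 = 3*(-76 - 2*(39 + 1))/25 = 3*(-76 - 2*40)/25 = 3*(-76 - 80)/25 = (3/25)*(-156) = -468/25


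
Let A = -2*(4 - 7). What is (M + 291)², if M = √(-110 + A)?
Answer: 84577 + 1164*I*√26 ≈ 84577.0 + 5935.3*I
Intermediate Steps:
A = 6 (A = -2*(-3) = 6)
M = 2*I*√26 (M = √(-110 + 6) = √(-104) = 2*I*√26 ≈ 10.198*I)
(M + 291)² = (2*I*√26 + 291)² = (291 + 2*I*√26)²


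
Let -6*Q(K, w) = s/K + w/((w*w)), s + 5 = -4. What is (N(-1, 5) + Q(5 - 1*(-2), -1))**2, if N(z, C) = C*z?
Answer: 9409/441 ≈ 21.336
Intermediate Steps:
s = -9 (s = -5 - 4 = -9)
Q(K, w) = -1/(6*w) + 3/(2*K) (Q(K, w) = -(-9/K + w/((w*w)))/6 = -(-9/K + w/(w**2))/6 = -(-9/K + w/w**2)/6 = -(-9/K + 1/w)/6 = -(1/w - 9/K)/6 = -1/(6*w) + 3/(2*K))
(N(-1, 5) + Q(5 - 1*(-2), -1))**2 = (5*(-1) + (1/6)*(-(5 - 1*(-2)) + 9*(-1))/((5 - 1*(-2))*(-1)))**2 = (-5 + (1/6)*(-1)*(-(5 + 2) - 9)/(5 + 2))**2 = (-5 + (1/6)*(-1)*(-1*7 - 9)/7)**2 = (-5 + (1/6)*(1/7)*(-1)*(-7 - 9))**2 = (-5 + (1/6)*(1/7)*(-1)*(-16))**2 = (-5 + 8/21)**2 = (-97/21)**2 = 9409/441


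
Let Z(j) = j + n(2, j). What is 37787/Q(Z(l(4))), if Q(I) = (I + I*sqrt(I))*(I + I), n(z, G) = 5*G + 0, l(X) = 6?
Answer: 37787/18144 ≈ 2.0826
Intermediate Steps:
n(z, G) = 5*G
Z(j) = 6*j (Z(j) = j + 5*j = 6*j)
Q(I) = 2*I*(I + I**(3/2)) (Q(I) = (I + I**(3/2))*(2*I) = 2*I*(I + I**(3/2)))
37787/Q(Z(l(4))) = 37787/(2*(6*6)**2 + 2*(6*6)**(5/2)) = 37787/(2*36**2 + 2*36**(5/2)) = 37787/(2*1296 + 2*7776) = 37787/(2592 + 15552) = 37787/18144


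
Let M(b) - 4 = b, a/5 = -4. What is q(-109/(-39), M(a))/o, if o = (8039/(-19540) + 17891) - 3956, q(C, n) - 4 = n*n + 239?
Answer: 9750460/272281861 ≈ 0.035810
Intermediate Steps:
a = -20 (a = 5*(-4) = -20)
M(b) = 4 + b
q(C, n) = 243 + n**2 (q(C, n) = 4 + (n*n + 239) = 4 + (n**2 + 239) = 4 + (239 + n**2) = 243 + n**2)
o = 272281861/19540 (o = (8039*(-1/19540) + 17891) - 3956 = (-8039/19540 + 17891) - 3956 = 349582101/19540 - 3956 = 272281861/19540 ≈ 13935.)
q(-109/(-39), M(a))/o = (243 + (4 - 20)**2)/(272281861/19540) = (243 + (-16)**2)*(19540/272281861) = (243 + 256)*(19540/272281861) = 499*(19540/272281861) = 9750460/272281861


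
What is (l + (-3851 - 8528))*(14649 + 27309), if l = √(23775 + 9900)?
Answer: -519398082 + 209790*√1347 ≈ -5.1170e+8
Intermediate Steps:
l = 5*√1347 (l = √33675 = 5*√1347 ≈ 183.51)
(l + (-3851 - 8528))*(14649 + 27309) = (5*√1347 + (-3851 - 8528))*(14649 + 27309) = (5*√1347 - 12379)*41958 = (-12379 + 5*√1347)*41958 = -519398082 + 209790*√1347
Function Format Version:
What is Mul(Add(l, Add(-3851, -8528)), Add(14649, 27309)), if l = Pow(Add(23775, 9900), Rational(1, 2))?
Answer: Add(-519398082, Mul(209790, Pow(1347, Rational(1, 2)))) ≈ -5.1170e+8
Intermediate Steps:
l = Mul(5, Pow(1347, Rational(1, 2))) (l = Pow(33675, Rational(1, 2)) = Mul(5, Pow(1347, Rational(1, 2))) ≈ 183.51)
Mul(Add(l, Add(-3851, -8528)), Add(14649, 27309)) = Mul(Add(Mul(5, Pow(1347, Rational(1, 2))), Add(-3851, -8528)), Add(14649, 27309)) = Mul(Add(Mul(5, Pow(1347, Rational(1, 2))), -12379), 41958) = Mul(Add(-12379, Mul(5, Pow(1347, Rational(1, 2)))), 41958) = Add(-519398082, Mul(209790, Pow(1347, Rational(1, 2))))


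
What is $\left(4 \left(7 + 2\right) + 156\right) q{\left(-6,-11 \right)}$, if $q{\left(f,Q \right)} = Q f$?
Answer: $12672$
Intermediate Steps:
$\left(4 \left(7 + 2\right) + 156\right) q{\left(-6,-11 \right)} = \left(4 \left(7 + 2\right) + 156\right) \left(\left(-11\right) \left(-6\right)\right) = \left(4 \cdot 9 + 156\right) 66 = \left(36 + 156\right) 66 = 192 \cdot 66 = 12672$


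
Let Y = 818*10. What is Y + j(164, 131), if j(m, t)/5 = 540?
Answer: 10880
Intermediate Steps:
j(m, t) = 2700 (j(m, t) = 5*540 = 2700)
Y = 8180
Y + j(164, 131) = 8180 + 2700 = 10880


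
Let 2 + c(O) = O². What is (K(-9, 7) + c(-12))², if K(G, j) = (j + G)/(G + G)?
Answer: 1635841/81 ≈ 20196.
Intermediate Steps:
K(G, j) = (G + j)/(2*G) (K(G, j) = (G + j)/((2*G)) = (G + j)*(1/(2*G)) = (G + j)/(2*G))
c(O) = -2 + O²
(K(-9, 7) + c(-12))² = ((½)*(-9 + 7)/(-9) + (-2 + (-12)²))² = ((½)*(-⅑)*(-2) + (-2 + 144))² = (⅑ + 142)² = (1279/9)² = 1635841/81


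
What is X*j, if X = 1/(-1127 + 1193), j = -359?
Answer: -359/66 ≈ -5.4394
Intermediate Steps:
X = 1/66 ≈ 0.015152
X*j = (1/66)*(-359) = -359/66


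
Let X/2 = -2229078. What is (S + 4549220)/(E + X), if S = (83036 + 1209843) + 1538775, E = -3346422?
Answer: -3690437/3902289 ≈ -0.94571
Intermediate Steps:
X = -4458156 (X = 2*(-2229078) = -4458156)
S = 2831654 (S = 1292879 + 1538775 = 2831654)
(S + 4549220)/(E + X) = (2831654 + 4549220)/(-3346422 - 4458156) = 7380874/(-7804578) = 7380874*(-1/7804578) = -3690437/3902289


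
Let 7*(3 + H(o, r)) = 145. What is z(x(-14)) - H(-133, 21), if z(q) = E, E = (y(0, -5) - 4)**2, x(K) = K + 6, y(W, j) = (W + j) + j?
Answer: 1248/7 ≈ 178.29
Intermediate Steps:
y(W, j) = W + 2*j
H(o, r) = 124/7 (H(o, r) = -3 + (1/7)*145 = -3 + 145/7 = 124/7)
x(K) = 6 + K
E = 196 (E = ((0 + 2*(-5)) - 4)**2 = ((0 - 10) - 4)**2 = (-10 - 4)**2 = (-14)**2 = 196)
z(q) = 196
z(x(-14)) - H(-133, 21) = 196 - 1*124/7 = 196 - 124/7 = 1248/7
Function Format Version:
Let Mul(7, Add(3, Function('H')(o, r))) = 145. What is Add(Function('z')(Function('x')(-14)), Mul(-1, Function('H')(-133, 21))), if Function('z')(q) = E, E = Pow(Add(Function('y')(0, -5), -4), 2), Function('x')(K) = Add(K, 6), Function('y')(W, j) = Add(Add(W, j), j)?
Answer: Rational(1248, 7) ≈ 178.29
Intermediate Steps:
Function('y')(W, j) = Add(W, Mul(2, j))
Function('H')(o, r) = Rational(124, 7) (Function('H')(o, r) = Add(-3, Mul(Rational(1, 7), 145)) = Add(-3, Rational(145, 7)) = Rational(124, 7))
Function('x')(K) = Add(6, K)
E = 196 (E = Pow(Add(Add(0, Mul(2, -5)), -4), 2) = Pow(Add(Add(0, -10), -4), 2) = Pow(Add(-10, -4), 2) = Pow(-14, 2) = 196)
Function('z')(q) = 196
Add(Function('z')(Function('x')(-14)), Mul(-1, Function('H')(-133, 21))) = Add(196, Mul(-1, Rational(124, 7))) = Add(196, Rational(-124, 7)) = Rational(1248, 7)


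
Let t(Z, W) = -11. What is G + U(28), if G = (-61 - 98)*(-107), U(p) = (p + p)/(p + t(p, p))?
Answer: 289277/17 ≈ 17016.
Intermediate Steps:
U(p) = 2*p/(-11 + p) (U(p) = (p + p)/(p - 11) = (2*p)/(-11 + p) = 2*p/(-11 + p))
G = 17013 (G = -159*(-107) = 17013)
G + U(28) = 17013 + 2*28/(-11 + 28) = 17013 + 2*28/17 = 17013 + 2*28*(1/17) = 17013 + 56/17 = 289277/17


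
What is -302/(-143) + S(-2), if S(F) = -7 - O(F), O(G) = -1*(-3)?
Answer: -1128/143 ≈ -7.8881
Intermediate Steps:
O(G) = 3
S(F) = -10 (S(F) = -7 - 1*3 = -7 - 3 = -10)
-302/(-143) + S(-2) = -302/(-143) - 10 = -302*(-1/143) - 10 = 302/143 - 10 = -1128/143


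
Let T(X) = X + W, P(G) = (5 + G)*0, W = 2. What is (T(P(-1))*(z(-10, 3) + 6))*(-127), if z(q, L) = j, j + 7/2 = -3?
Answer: 127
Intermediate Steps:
j = -13/2 (j = -7/2 - 3 = -13/2 ≈ -6.5000)
z(q, L) = -13/2
P(G) = 0
T(X) = 2 + X (T(X) = X + 2 = 2 + X)
(T(P(-1))*(z(-10, 3) + 6))*(-127) = ((2 + 0)*(-13/2 + 6))*(-127) = (2*(-1/2))*(-127) = -1*(-127) = 127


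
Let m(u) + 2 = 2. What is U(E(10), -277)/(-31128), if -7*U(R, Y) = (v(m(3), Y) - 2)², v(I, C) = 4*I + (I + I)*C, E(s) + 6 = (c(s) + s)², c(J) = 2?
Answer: 1/54474 ≈ 1.8357e-5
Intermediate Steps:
m(u) = 0 (m(u) = -2 + 2 = 0)
E(s) = -6 + (2 + s)²
v(I, C) = 4*I + 2*C*I (v(I, C) = 4*I + (2*I)*C = 4*I + 2*C*I)
U(R, Y) = -4/7 (U(R, Y) = -(2*0*(2 + Y) - 2)²/7 = -(0 - 2)²/7 = -⅐*(-2)² = -⅐*4 = -4/7)
U(E(10), -277)/(-31128) = -4/7/(-31128) = -4/7*(-1/31128) = 1/54474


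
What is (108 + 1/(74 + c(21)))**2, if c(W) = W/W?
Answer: 65626201/5625 ≈ 11667.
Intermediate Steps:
c(W) = 1
(108 + 1/(74 + c(21)))**2 = (108 + 1/(74 + 1))**2 = (108 + 1/75)**2 = (8101/75)**2 = 65626201/5625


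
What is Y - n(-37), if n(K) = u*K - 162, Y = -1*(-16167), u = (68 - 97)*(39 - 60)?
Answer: 38862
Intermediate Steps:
u = 609 (u = -29*(-21) = 609)
Y = 16167
n(K) = -162 + 609*K (n(K) = 609*K - 162 = -162 + 609*K)
Y - n(-37) = 16167 - (-162 + 609*(-37)) = 16167 - (-162 - 22533) = 16167 - 1*(-22695) = 16167 + 22695 = 38862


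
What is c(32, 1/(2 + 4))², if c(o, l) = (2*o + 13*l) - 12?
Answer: 105625/36 ≈ 2934.0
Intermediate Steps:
c(o, l) = -12 + 2*o + 13*l
c(32, 1/(2 + 4))² = (-12 + 2*32 + 13/(2 + 4))² = (-12 + 64 + 13/6)² = (325/6)² = 105625/36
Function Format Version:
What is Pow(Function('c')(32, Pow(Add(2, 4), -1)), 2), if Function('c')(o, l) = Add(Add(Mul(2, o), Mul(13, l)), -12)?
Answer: Rational(105625, 36) ≈ 2934.0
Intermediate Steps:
Function('c')(o, l) = Add(-12, Mul(2, o), Mul(13, l))
Pow(Function('c')(32, Pow(Add(2, 4), -1)), 2) = Pow(Add(-12, Mul(2, 32), Mul(13, Pow(Add(2, 4), -1))), 2) = Pow(Add(-12, 64, Mul(13, Pow(6, -1))), 2) = Pow(Add(-12, 64, Mul(13, Rational(1, 6))), 2) = Pow(Add(-12, 64, Rational(13, 6)), 2) = Pow(Rational(325, 6), 2) = Rational(105625, 36)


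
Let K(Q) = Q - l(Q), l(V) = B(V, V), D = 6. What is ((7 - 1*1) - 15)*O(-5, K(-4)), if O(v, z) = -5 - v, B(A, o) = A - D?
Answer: 0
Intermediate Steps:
B(A, o) = -6 + A (B(A, o) = A - 1*6 = A - 6 = -6 + A)
l(V) = -6 + V
K(Q) = 6 (K(Q) = Q - (-6 + Q) = Q + (6 - Q) = 6)
((7 - 1*1) - 15)*O(-5, K(-4)) = ((7 - 1*1) - 15)*(-5 - 1*(-5)) = ((7 - 1) - 15)*(-5 + 5) = (6 - 15)*0 = -9*0 = 0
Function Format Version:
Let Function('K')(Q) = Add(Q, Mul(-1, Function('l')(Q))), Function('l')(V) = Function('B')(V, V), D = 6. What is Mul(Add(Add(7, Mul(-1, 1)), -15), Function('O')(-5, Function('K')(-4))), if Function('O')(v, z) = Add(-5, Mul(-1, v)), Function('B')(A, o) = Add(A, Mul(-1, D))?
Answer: 0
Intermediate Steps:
Function('B')(A, o) = Add(-6, A) (Function('B')(A, o) = Add(A, Mul(-1, 6)) = Add(A, -6) = Add(-6, A))
Function('l')(V) = Add(-6, V)
Function('K')(Q) = 6 (Function('K')(Q) = Add(Q, Mul(-1, Add(-6, Q))) = Add(Q, Add(6, Mul(-1, Q))) = 6)
Mul(Add(Add(7, Mul(-1, 1)), -15), Function('O')(-5, Function('K')(-4))) = Mul(Add(Add(7, Mul(-1, 1)), -15), Add(-5, Mul(-1, -5))) = Mul(Add(Add(7, -1), -15), Add(-5, 5)) = Mul(Add(6, -15), 0) = Mul(-9, 0) = 0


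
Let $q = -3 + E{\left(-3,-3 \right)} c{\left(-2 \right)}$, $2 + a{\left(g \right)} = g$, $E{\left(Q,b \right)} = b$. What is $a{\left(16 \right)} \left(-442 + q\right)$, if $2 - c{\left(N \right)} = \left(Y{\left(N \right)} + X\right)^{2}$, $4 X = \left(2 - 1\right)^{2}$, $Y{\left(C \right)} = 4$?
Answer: $- \frac{44443}{8} \approx -5555.4$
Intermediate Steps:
$X = \frac{1}{4}$ ($X = \frac{\left(2 - 1\right)^{2}}{4} = \frac{1^{2}}{4} = \frac{1}{4} \cdot 1 = \frac{1}{4} \approx 0.25$)
$a{\left(g \right)} = -2 + g$
$c{\left(N \right)} = - \frac{257}{16}$ ($c{\left(N \right)} = 2 - \left(4 + \frac{1}{4}\right)^{2} = 2 - \left(\frac{17}{4}\right)^{2} = 2 - \frac{289}{16} = - \frac{257}{16}$)
$q = \frac{723}{16}$ ($q = -3 - - \frac{771}{16} = -3 + \frac{771}{16} = \frac{723}{16} \approx 45.188$)
$a{\left(16 \right)} \left(-442 + q\right) = \left(-2 + 16\right) \left(-442 + \frac{723}{16}\right) = 14 \left(- \frac{6349}{16}\right) = - \frac{44443}{8}$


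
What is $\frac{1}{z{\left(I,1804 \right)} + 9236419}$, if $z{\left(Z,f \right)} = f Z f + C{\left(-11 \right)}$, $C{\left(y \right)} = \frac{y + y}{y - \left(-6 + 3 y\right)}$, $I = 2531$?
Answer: $\frac{14}{115446286399} \approx 1.2127 \cdot 10^{-10}$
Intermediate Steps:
$C{\left(y \right)} = \frac{2 y}{6 - 2 y}$ ($C{\left(y \right)} = \frac{2 y}{y - \left(-6 + 3 y\right)} = \frac{2 y}{6 - 2 y}$)
$z{\left(Z,f \right)} = - \frac{11}{14} + Z f^{2}$ ($z{\left(Z,f \right)} = f Z f - - \frac{11}{-3 - 11} = Z f f - - \frac{11}{-14} = Z f^{2} - \left(-11\right) \left(- \frac{1}{14}\right) = Z f^{2} - \frac{11}{14} = - \frac{11}{14} + Z f^{2}$)
$\frac{1}{z{\left(I,1804 \right)} + 9236419} = \frac{1}{\left(- \frac{11}{14} + 2531 \cdot 1804^{2}\right) + 9236419} = \frac{1}{\left(- \frac{11}{14} + 2531 \cdot 3254416\right) + 9236419} = \frac{1}{\left(- \frac{11}{14} + 8236926896\right) + 9236419} = \frac{1}{\frac{115316976533}{14} + 9236419} = \frac{1}{\frac{115446286399}{14}} = \frac{14}{115446286399}$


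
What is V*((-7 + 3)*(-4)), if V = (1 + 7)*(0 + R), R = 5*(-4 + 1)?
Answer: -1920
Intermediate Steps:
R = -15 (R = 5*(-3) = -15)
V = -120 (V = (1 + 7)*(0 - 15) = 8*(-15) = -120)
V*((-7 + 3)*(-4)) = -120*(-7 + 3)*(-4) = -(-480)*(-4) = -120*16 = -1920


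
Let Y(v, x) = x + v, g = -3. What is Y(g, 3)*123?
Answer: 0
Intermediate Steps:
Y(v, x) = v + x
Y(g, 3)*123 = (-3 + 3)*123 = 0*123 = 0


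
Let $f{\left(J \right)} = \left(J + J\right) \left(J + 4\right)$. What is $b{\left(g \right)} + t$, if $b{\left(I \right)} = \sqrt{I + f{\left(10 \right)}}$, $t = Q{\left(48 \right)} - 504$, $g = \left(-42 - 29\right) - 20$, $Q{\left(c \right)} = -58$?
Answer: $-562 + 3 \sqrt{21} \approx -548.25$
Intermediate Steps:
$f{\left(J \right)} = 2 J \left(4 + J\right)$
$g = -91$ ($g = -71 - 20 = -91$)
$t = -562$ ($t = -58 - 504 = -562$)
$b{\left(I \right)} = \sqrt{280 + I}$ ($b{\left(I \right)} = \sqrt{I + 2 \cdot 10 \left(4 + 10\right)} = \sqrt{I + 2 \cdot 10 \cdot 14} = \sqrt{I + 280} = \sqrt{280 + I}$)
$b{\left(g \right)} + t = \sqrt{280 - 91} - 562 = \sqrt{189} - 562 = 3 \sqrt{21} - 562 = -562 + 3 \sqrt{21}$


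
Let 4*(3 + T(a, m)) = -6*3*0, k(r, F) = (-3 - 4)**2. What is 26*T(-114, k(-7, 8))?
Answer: -78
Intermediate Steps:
k(r, F) = 49 (k(r, F) = (-7)**2 = 49)
T(a, m) = -3 (T(a, m) = -3 + (-6*3*0)/4 = -3 + (-18*0)/4 = -3 + (1/4)*0 = -3 + 0 = -3)
26*T(-114, k(-7, 8)) = 26*(-3) = -78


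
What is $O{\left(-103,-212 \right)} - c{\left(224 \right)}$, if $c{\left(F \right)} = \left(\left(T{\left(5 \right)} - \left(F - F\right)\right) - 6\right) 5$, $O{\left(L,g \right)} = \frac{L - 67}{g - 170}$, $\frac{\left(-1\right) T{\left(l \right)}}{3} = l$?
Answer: $\frac{20140}{191} \approx 105.45$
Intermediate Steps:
$T{\left(l \right)} = - 3 l$
$O{\left(L,g \right)} = \frac{-67 + L}{-170 + g}$
$c{\left(F \right)} = -105$ ($c{\left(F \right)} = \left(\left(\left(-3\right) 5 - \left(F - F\right)\right) - 6\right) 5 = \left(\left(-15 - 0\right) - 6\right) 5 = \left(\left(-15 + 0\right) - 6\right) 5 = \left(-15 - 6\right) 5 = \left(-21\right) 5 = -105$)
$O{\left(-103,-212 \right)} - c{\left(224 \right)} = \frac{-67 - 103}{-170 - 212} - -105 = \frac{1}{-382} \left(-170\right) + 105 = \left(- \frac{1}{382}\right) \left(-170\right) + 105 = \frac{85}{191} + 105 = \frac{20140}{191}$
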